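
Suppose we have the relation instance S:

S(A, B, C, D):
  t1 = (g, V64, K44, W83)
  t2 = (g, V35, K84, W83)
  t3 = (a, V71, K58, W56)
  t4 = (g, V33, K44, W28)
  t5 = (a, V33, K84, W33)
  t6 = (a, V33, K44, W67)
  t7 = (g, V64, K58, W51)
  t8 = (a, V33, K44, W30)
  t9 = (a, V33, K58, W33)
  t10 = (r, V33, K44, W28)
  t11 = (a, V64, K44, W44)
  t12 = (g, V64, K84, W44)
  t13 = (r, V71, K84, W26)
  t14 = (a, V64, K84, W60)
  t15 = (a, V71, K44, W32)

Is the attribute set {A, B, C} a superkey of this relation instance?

Rows 6 and 8 have the same {A, B, C} value (A=a, B=V33, C=K44) but are distinct tuples, so {A, B, C} does not determine every attribute — not a superkey.

No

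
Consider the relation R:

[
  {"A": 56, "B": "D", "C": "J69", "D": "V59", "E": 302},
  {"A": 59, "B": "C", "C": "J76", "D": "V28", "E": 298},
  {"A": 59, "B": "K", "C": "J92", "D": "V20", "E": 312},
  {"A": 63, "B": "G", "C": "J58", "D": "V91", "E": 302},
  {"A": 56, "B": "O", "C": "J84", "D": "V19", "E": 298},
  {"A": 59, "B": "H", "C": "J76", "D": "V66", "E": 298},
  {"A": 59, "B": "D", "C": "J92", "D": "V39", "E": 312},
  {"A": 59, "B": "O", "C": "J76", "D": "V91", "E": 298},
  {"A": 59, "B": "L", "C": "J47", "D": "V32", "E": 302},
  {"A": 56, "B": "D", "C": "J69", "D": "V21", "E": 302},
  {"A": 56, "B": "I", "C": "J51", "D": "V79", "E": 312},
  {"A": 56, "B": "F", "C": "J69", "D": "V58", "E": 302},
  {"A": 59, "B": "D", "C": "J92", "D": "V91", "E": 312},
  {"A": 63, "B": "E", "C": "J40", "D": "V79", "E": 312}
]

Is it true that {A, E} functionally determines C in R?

Yes

(A=56, E=302): 3 rows → C = J69, J69, J69 ✓
(A=59, E=298): 3 rows → C = J76, J76, J76 ✓
(A=59, E=312): 3 rows → C = J92, J92, J92 ✓
(A=63, E=302): 1 row → C = J58 ✓
(A=56, E=298): 1 row → C = J84 ✓
(A=59, E=302): 1 row → C = J47 ✓
(A=56, E=312): 1 row → C = J51 ✓
(A=63, E=312): 1 row → C = J40 ✓
Every {A, E} value is associated with a single C value, so {A, E} -> C holds.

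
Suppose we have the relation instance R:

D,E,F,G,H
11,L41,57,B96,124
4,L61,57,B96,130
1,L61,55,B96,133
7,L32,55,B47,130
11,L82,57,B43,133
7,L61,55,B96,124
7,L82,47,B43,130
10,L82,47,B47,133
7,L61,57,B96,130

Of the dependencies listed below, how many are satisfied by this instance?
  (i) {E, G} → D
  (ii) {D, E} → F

(i) {E, G} → D: (E=L61, G=B96): 4 rows → D takes values {4, 1, 7} — violation; (E=L82, G=B43): 2 rows → D takes values {11, 7} — violation — fails.
(ii) {D, E} → F: (D=7, E=L61): 2 rows → F takes values {55, 57} — violation — fails.
None of the 2 dependencies hold.

0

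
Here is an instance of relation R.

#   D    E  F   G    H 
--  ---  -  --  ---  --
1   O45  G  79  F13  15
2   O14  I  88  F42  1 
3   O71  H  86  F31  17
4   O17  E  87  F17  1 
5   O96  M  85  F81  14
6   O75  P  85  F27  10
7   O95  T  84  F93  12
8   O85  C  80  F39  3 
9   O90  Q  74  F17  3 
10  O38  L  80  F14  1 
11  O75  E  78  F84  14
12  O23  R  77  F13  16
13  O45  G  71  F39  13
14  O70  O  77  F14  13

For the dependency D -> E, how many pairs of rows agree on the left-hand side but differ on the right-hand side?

D=O45: all 2 rows agree on E — 0 pairs.
D=O75: violating pairs (6,11) — 1 pair.

1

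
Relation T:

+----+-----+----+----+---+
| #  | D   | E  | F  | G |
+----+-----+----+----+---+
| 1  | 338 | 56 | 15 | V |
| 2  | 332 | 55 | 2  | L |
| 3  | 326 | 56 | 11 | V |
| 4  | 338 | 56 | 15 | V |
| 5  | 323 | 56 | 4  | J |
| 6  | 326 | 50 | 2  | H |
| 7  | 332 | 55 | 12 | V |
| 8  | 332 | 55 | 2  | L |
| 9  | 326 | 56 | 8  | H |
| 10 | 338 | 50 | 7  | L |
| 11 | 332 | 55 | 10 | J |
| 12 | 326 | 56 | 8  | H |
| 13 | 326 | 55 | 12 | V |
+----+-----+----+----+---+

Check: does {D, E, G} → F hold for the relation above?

(D=338, E=56, G=V): rows 1, 4 → F = 15, 15 ✓
(D=332, E=55, G=L): rows 2, 8 → F = 2, 2 ✓
(D=326, E=56, G=V): row 3 → F = 11 ✓
(D=323, E=56, G=J): row 5 → F = 4 ✓
(D=326, E=50, G=H): row 6 → F = 2 ✓
(D=332, E=55, G=V): row 7 → F = 12 ✓
(D=326, E=56, G=H): rows 9, 12 → F = 8, 8 ✓
(D=338, E=50, G=L): row 10 → F = 7 ✓
(D=332, E=55, G=J): row 11 → F = 10 ✓
(D=326, E=55, G=V): row 13 → F = 12 ✓
Every {D, E, G} value is associated with a single F value, so {D, E, G} → F holds.

Yes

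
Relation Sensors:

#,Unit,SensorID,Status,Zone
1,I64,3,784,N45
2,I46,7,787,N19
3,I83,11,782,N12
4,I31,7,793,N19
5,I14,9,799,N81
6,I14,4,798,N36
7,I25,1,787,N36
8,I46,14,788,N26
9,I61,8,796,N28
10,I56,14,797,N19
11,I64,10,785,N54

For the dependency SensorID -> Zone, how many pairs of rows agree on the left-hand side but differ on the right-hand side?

1

SensorID=7: all 2 rows agree on Zone — 0 pairs.
SensorID=14: violating pairs (8,10) — 1 pair.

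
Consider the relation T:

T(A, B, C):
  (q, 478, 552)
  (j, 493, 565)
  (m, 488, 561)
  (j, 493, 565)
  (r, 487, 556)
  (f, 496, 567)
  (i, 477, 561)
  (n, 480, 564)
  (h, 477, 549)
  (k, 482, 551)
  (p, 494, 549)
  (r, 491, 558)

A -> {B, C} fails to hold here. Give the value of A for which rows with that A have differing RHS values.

r

A=q: 1 row → {B,C} = (478, 552) ✓
A=j: 2 rows → {B,C} = (493, 565), (493, 565) ✓
A=m: 1 row → {B,C} = (488, 561) ✓
A=r: 2 rows → {B,C} takes values {(487, 556), (491, 558)} — violation
A=f: 1 row → {B,C} = (496, 567) ✓
A=i: 1 row → {B,C} = (477, 561) ✓
A=n: 1 row → {B,C} = (480, 564) ✓
A=h: 1 row → {B,C} = (477, 549) ✓
A=k: 1 row → {B,C} = (482, 551) ✓
A=p: 1 row → {B,C} = (494, 549) ✓
The only A value with inconsistent RHS is A=r.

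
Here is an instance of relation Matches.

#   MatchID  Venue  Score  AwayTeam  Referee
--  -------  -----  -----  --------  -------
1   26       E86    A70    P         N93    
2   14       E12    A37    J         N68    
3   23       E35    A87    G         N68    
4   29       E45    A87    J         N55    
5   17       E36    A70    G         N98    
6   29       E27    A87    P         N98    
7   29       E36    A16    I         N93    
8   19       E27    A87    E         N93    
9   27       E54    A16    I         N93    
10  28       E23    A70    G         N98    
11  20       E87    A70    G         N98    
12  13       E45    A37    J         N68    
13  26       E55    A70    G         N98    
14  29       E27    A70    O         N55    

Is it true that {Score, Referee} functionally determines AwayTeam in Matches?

Yes

(Score=A70, Referee=N93): row 1 → AwayTeam = P ✓
(Score=A37, Referee=N68): rows 2, 12 → AwayTeam = J, J ✓
(Score=A87, Referee=N68): row 3 → AwayTeam = G ✓
(Score=A87, Referee=N55): row 4 → AwayTeam = J ✓
(Score=A70, Referee=N98): rows 5, 10, 11, 13 → AwayTeam = G, G, G, G ✓
(Score=A87, Referee=N98): row 6 → AwayTeam = P ✓
(Score=A16, Referee=N93): rows 7, 9 → AwayTeam = I, I ✓
(Score=A87, Referee=N93): row 8 → AwayTeam = E ✓
(Score=A70, Referee=N55): row 14 → AwayTeam = O ✓
Every {Score, Referee} value is associated with a single AwayTeam value, so {Score, Referee} → AwayTeam holds.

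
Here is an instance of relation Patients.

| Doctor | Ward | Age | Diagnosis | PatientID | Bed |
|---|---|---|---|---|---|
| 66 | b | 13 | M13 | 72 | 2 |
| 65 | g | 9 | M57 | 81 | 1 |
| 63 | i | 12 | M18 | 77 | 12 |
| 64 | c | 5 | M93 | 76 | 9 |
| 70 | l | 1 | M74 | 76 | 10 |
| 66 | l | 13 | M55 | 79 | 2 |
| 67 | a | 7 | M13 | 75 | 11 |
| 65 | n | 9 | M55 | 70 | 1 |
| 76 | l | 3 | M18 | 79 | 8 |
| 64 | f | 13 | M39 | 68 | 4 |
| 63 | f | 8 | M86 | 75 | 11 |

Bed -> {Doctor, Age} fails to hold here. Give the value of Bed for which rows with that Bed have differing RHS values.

11

Bed=2: 2 rows → {Doctor,Age} = (66, 13), (66, 13) ✓
Bed=1: 2 rows → {Doctor,Age} = (65, 9), (65, 9) ✓
Bed=12: 1 row → {Doctor,Age} = (63, 12) ✓
Bed=9: 1 row → {Doctor,Age} = (64, 5) ✓
Bed=10: 1 row → {Doctor,Age} = (70, 1) ✓
Bed=11: 2 rows → {Doctor,Age} takes values {(67, 7), (63, 8)} — violation
Bed=8: 1 row → {Doctor,Age} = (76, 3) ✓
Bed=4: 1 row → {Doctor,Age} = (64, 13) ✓
The only Bed value with inconsistent RHS is Bed=11.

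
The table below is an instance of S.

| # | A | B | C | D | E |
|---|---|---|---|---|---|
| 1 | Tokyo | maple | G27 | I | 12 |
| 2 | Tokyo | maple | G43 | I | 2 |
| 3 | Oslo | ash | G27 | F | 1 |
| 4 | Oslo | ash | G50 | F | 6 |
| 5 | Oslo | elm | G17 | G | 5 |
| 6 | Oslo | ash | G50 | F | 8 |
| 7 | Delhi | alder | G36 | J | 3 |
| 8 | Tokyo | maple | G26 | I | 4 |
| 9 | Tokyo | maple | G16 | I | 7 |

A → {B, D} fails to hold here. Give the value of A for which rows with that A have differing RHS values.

A=Tokyo: rows 1, 2, 8, 9 → {B,D} = (maple, I), (maple, I), (maple, I), (maple, I) ✓
A=Oslo: rows 3, 4, 5, 6 → {B,D} takes values {(ash, F), (elm, G)} — violation
A=Delhi: row 7 → {B,D} = (alder, J) ✓
The only A value with inconsistent RHS is A=Oslo.

Oslo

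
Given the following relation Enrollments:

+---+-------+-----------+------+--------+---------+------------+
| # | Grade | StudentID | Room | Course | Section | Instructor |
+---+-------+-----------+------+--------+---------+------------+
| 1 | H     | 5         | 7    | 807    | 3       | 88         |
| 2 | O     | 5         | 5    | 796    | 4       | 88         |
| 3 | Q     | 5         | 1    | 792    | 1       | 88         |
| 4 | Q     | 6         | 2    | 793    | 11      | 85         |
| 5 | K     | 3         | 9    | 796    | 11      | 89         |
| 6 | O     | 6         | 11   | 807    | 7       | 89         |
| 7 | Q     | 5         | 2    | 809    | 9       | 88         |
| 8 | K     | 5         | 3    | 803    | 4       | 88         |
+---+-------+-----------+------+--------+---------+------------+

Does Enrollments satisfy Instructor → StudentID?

No

Instructor=88: rows 1, 2, 3, 7, 8 → StudentID = 5, 5, 5, 5, 5 ✓
Instructor=85: row 4 → StudentID = 6 ✓
Instructor=89: rows 5, 6 → StudentID takes values {3, 6} — violation
Two rows agree on Instructor but differ on StudentID, so Instructor → StudentID does not hold.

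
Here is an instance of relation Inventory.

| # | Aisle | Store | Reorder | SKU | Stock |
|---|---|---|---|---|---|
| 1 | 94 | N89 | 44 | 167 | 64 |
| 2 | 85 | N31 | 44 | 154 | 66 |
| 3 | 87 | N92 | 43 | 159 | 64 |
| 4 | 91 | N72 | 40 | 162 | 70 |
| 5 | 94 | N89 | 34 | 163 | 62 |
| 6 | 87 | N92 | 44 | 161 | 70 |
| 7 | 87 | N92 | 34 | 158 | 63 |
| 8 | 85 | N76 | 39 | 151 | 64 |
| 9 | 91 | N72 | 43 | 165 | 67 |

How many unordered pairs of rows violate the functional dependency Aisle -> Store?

Aisle=94: all 2 rows agree on Store — 0 pairs.
Aisle=85: violating pairs (2,8) — 1 pair.
Aisle=87: all 3 rows agree on Store — 0 pairs.
Aisle=91: all 2 rows agree on Store — 0 pairs.

1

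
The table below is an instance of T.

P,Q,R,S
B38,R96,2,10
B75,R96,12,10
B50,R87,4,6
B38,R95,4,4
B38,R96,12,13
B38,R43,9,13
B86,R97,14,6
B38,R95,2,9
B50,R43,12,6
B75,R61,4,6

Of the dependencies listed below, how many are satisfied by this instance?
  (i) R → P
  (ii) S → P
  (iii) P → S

0

(i) R → P: R=12: 3 rows → P takes values {B75, B38, B50} — violation; R=4: 3 rows → P takes values {B50, B38, B75} — violation — fails.
(ii) S → P: S=10: 2 rows → P takes values {B38, B75} — violation; S=6: 4 rows → P takes values {B50, B86, B75} — violation — fails.
(iii) P → S: P=B38: 5 rows → S takes values {10, 4, 13, 9} — violation; P=B75: 2 rows → S takes values {10, 6} — violation — fails.
None of the 3 dependencies hold.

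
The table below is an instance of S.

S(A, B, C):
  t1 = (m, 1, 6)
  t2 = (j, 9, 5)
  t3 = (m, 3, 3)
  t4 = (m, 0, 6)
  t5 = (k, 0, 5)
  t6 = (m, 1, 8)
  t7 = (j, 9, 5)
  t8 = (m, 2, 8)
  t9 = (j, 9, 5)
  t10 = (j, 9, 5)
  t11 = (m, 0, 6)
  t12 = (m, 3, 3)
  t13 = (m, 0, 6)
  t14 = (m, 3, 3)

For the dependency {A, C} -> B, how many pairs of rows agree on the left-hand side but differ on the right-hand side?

4

(A=m, C=6): violating pairs (1,4), (1,11), (1,13) — 3 pairs.
(A=j, C=5): all 4 rows agree on B — 0 pairs.
(A=m, C=3): all 3 rows agree on B — 0 pairs.
(A=m, C=8): violating pairs (6,8) — 1 pair.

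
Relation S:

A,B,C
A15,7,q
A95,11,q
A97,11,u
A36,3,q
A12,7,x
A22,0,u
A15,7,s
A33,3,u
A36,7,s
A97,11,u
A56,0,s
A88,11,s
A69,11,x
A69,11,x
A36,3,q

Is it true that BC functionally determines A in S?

(B=7, C=q): 1 row → A = A15 ✓
(B=11, C=q): 1 row → A = A95 ✓
(B=11, C=u): 2 rows → A = A97, A97 ✓
(B=3, C=q): 2 rows → A = A36, A36 ✓
(B=7, C=x): 1 row → A = A12 ✓
(B=0, C=u): 1 row → A = A22 ✓
(B=7, C=s): 2 rows → A takes values {A15, A36} — violation
(B=3, C=u): 1 row → A = A33 ✓
(B=0, C=s): 1 row → A = A56 ✓
(B=11, C=s): 1 row → A = A88 ✓
(B=11, C=x): 2 rows → A = A69, A69 ✓
Two rows agree on BC but differ on A, so BC -> A does not hold.

No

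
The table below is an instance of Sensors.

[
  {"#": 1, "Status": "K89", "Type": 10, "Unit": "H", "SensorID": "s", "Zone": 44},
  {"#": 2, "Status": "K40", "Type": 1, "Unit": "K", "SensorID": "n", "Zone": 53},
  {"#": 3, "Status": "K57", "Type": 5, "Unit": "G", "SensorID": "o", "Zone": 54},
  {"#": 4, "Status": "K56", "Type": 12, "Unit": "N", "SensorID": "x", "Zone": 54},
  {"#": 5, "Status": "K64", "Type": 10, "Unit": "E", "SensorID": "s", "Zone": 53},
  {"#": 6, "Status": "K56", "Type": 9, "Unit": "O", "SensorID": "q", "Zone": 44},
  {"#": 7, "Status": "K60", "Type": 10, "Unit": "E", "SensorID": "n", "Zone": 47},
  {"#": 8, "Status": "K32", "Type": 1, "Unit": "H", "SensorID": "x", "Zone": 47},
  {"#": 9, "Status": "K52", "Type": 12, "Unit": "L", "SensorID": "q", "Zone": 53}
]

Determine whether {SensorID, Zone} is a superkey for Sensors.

All 9 rows have distinct {SensorID, Zone} values, so {SensorID, Zone} → (all attributes) holds and {SensorID, Zone} is a superkey.

Yes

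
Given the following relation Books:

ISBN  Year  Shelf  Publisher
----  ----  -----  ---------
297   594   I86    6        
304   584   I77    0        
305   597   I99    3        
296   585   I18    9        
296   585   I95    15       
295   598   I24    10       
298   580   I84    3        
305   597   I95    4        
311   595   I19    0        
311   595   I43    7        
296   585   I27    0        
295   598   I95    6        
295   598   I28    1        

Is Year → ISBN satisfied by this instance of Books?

Year=594: 1 row → ISBN = 297 ✓
Year=584: 1 row → ISBN = 304 ✓
Year=597: 2 rows → ISBN = 305, 305 ✓
Year=585: 3 rows → ISBN = 296, 296, 296 ✓
Year=598: 3 rows → ISBN = 295, 295, 295 ✓
Year=580: 1 row → ISBN = 298 ✓
Year=595: 2 rows → ISBN = 311, 311 ✓
Every Year value is associated with a single ISBN value, so Year → ISBN holds.

Yes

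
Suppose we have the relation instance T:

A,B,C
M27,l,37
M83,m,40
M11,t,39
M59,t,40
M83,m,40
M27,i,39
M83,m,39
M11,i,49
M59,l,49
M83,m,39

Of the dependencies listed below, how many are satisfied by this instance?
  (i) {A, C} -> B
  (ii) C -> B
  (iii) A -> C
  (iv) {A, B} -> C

(i) {A, C} -> B: every LHS value maps to a single RHS value — holds.
(ii) C -> B: C=40: 3 rows → B takes values {m, t} — violation; C=39: 4 rows → B takes values {t, i, m} — violation; C=49: 2 rows → B takes values {i, l} — violation — fails.
(iii) A -> C: A=M27: 2 rows → C takes values {37, 39} — violation; A=M83: 4 rows → C takes values {40, 39} — violation; A=M11: 2 rows → C takes values {39, 49} — violation; A=M59: 2 rows → C takes values {40, 49} — violation — fails.
(iv) {A, B} -> C: (A=M83, B=m): 4 rows → C takes values {40, 39} — violation — fails.
1 of the 4 dependencies holds.

1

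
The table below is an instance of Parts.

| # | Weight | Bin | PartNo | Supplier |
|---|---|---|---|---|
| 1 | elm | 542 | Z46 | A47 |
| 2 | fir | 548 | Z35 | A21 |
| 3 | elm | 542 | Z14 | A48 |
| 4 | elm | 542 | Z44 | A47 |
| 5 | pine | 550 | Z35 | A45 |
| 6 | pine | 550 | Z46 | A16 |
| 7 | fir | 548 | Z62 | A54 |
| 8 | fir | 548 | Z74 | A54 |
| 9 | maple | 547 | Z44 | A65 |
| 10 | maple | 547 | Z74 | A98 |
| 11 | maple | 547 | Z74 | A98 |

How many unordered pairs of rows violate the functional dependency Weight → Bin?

0

Weight=elm: all 3 rows agree on Bin — 0 pairs.
Weight=fir: all 3 rows agree on Bin — 0 pairs.
Weight=pine: all 2 rows agree on Bin — 0 pairs.
Weight=maple: all 3 rows agree on Bin — 0 pairs.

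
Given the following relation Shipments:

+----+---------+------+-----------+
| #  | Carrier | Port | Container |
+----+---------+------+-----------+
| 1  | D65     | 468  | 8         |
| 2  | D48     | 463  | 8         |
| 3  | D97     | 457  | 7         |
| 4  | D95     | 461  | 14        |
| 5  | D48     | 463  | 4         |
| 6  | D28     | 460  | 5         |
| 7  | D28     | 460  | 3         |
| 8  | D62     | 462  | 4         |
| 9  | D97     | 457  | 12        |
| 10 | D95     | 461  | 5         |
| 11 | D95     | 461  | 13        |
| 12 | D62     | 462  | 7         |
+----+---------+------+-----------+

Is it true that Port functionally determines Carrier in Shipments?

Yes

Port=468: row 1 → Carrier = D65 ✓
Port=463: rows 2, 5 → Carrier = D48, D48 ✓
Port=457: rows 3, 9 → Carrier = D97, D97 ✓
Port=461: rows 4, 10, 11 → Carrier = D95, D95, D95 ✓
Port=460: rows 6, 7 → Carrier = D28, D28 ✓
Port=462: rows 8, 12 → Carrier = D62, D62 ✓
Every Port value is associated with a single Carrier value, so Port -> Carrier holds.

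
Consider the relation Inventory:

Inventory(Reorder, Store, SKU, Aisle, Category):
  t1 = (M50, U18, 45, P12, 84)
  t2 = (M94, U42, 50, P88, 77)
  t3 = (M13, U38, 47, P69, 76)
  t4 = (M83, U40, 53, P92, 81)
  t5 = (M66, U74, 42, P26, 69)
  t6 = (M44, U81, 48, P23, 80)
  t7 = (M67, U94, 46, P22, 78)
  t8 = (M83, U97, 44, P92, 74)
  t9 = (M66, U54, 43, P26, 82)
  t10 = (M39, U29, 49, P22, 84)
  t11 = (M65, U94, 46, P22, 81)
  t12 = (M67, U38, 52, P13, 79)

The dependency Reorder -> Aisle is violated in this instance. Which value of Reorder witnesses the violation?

M67

Reorder=M50: row 1 → Aisle = P12 ✓
Reorder=M94: row 2 → Aisle = P88 ✓
Reorder=M13: row 3 → Aisle = P69 ✓
Reorder=M83: rows 4, 8 → Aisle = P92, P92 ✓
Reorder=M66: rows 5, 9 → Aisle = P26, P26 ✓
Reorder=M44: row 6 → Aisle = P23 ✓
Reorder=M67: rows 7, 12 → Aisle takes values {P22, P13} — violation
Reorder=M39: row 10 → Aisle = P22 ✓
Reorder=M65: row 11 → Aisle = P22 ✓
The only Reorder value with inconsistent Aisle is Reorder=M67.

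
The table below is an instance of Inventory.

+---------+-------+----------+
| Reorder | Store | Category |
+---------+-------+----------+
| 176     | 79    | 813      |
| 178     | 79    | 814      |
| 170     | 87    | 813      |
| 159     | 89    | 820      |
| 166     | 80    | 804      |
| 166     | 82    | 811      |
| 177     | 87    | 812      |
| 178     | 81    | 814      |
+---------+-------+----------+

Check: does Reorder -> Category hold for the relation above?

No

Reorder=176: 1 row → Category = 813 ✓
Reorder=178: 2 rows → Category = 814, 814 ✓
Reorder=170: 1 row → Category = 813 ✓
Reorder=159: 1 row → Category = 820 ✓
Reorder=166: 2 rows → Category takes values {804, 811} — violation
Reorder=177: 1 row → Category = 812 ✓
Two rows agree on Reorder but differ on Category, so Reorder -> Category does not hold.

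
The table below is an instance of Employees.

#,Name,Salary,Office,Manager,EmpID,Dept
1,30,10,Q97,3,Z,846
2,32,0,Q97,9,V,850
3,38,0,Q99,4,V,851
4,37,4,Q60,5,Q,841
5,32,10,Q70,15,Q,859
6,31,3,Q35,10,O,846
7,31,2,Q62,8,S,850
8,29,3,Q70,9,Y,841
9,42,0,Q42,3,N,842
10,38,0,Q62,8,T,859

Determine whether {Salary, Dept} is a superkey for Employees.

Yes

All 10 rows have distinct {Salary, Dept} values, so {Salary, Dept} → (all attributes) holds and {Salary, Dept} is a superkey.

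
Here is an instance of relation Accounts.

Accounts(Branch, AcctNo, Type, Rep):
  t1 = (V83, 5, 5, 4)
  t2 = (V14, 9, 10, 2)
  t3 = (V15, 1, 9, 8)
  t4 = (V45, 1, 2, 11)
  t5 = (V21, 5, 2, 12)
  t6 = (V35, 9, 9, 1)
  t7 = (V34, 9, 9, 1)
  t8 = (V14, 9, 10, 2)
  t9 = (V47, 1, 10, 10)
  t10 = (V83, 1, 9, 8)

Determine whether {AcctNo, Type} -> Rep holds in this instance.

Yes

(AcctNo=5, Type=5): row 1 → Rep = 4 ✓
(AcctNo=9, Type=10): rows 2, 8 → Rep = 2, 2 ✓
(AcctNo=1, Type=9): rows 3, 10 → Rep = 8, 8 ✓
(AcctNo=1, Type=2): row 4 → Rep = 11 ✓
(AcctNo=5, Type=2): row 5 → Rep = 12 ✓
(AcctNo=9, Type=9): rows 6, 7 → Rep = 1, 1 ✓
(AcctNo=1, Type=10): row 9 → Rep = 10 ✓
Every {AcctNo, Type} value is associated with a single Rep value, so {AcctNo, Type} -> Rep holds.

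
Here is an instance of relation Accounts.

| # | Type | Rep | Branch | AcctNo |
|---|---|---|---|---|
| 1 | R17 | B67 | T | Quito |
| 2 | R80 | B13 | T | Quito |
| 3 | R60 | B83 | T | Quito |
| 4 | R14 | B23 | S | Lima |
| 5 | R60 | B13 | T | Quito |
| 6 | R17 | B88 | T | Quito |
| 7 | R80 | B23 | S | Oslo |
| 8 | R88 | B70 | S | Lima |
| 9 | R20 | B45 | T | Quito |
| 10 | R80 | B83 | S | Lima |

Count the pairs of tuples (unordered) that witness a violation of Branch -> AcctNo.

Branch=T: all 6 rows agree on AcctNo — 0 pairs.
Branch=S: violating pairs (4,7), (7,8), (7,10) — 3 pairs.

3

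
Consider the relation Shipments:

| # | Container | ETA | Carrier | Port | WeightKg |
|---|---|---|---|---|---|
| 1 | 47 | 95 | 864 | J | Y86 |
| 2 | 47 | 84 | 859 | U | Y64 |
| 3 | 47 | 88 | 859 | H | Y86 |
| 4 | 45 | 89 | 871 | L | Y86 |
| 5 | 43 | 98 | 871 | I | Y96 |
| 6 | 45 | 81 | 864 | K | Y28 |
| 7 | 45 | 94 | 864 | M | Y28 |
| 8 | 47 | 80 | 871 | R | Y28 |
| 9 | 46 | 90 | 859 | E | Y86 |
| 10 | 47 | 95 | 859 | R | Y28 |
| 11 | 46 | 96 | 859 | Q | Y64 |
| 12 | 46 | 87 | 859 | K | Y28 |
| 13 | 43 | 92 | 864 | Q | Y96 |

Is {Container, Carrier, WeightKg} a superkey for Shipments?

No

Rows 6 and 7 have the same {Container, Carrier, WeightKg} value (Container=45, Carrier=864, WeightKg=Y28) but are distinct tuples, so {Container, Carrier, WeightKg} does not determine every attribute — not a superkey.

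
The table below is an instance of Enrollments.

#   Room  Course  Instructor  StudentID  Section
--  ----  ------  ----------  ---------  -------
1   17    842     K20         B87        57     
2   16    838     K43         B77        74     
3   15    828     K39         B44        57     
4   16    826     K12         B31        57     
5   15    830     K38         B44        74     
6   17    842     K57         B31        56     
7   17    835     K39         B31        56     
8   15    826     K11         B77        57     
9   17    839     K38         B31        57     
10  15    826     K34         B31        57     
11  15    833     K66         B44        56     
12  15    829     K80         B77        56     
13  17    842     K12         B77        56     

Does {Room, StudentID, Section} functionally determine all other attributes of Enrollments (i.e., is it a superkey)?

No

Rows 6 and 7 have the same {Room, StudentID, Section} value (Room=17, StudentID=B31, Section=56) but are distinct tuples, so {Room, StudentID, Section} does not determine every attribute — not a superkey.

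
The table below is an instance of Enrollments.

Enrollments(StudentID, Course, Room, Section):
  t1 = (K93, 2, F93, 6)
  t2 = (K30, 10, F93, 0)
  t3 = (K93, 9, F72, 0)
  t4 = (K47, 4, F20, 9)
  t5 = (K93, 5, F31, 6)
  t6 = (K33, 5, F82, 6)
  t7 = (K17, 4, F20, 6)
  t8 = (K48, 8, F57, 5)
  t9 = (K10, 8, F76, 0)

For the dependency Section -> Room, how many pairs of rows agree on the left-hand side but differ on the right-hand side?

Section=6: violating pairs (1,5), (1,6), (1,7), (5,6), (5,7), (6,7) — 6 pairs.
Section=0: violating pairs (2,3), (2,9), (3,9) — 3 pairs.

9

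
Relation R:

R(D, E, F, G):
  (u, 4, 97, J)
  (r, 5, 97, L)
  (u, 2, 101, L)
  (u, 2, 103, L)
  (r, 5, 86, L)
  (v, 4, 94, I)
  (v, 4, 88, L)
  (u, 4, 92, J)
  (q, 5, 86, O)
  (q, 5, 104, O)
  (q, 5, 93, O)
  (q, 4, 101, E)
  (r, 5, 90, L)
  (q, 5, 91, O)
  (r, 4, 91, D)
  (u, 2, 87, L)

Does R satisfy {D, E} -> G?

No

(D=u, E=4): 2 rows → G = J, J ✓
(D=r, E=5): 3 rows → G = L, L, L ✓
(D=u, E=2): 3 rows → G = L, L, L ✓
(D=v, E=4): 2 rows → G takes values {I, L} — violation
(D=q, E=5): 4 rows → G = O, O, O, O ✓
(D=q, E=4): 1 row → G = E ✓
(D=r, E=4): 1 row → G = D ✓
Two rows agree on {D, E} but differ on G, so {D, E} -> G does not hold.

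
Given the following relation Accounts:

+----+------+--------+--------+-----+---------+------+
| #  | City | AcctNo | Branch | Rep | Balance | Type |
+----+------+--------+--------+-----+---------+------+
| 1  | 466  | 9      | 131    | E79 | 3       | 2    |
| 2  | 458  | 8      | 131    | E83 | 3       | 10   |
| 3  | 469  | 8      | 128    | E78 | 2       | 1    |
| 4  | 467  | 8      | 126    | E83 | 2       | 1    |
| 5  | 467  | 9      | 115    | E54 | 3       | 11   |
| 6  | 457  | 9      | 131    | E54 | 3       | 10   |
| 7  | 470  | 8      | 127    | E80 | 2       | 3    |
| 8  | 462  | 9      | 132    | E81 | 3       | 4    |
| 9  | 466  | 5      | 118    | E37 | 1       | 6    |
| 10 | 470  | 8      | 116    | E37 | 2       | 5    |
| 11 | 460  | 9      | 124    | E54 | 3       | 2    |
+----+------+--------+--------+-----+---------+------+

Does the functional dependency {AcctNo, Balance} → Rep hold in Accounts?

No

(AcctNo=9, Balance=3): rows 1, 5, 6, 8, 11 → Rep takes values {E79, E54, E81} — violation
(AcctNo=8, Balance=3): row 2 → Rep = E83 ✓
(AcctNo=8, Balance=2): rows 3, 4, 7, 10 → Rep takes values {E78, E83, E80, E37} — violation
(AcctNo=5, Balance=1): row 9 → Rep = E37 ✓
Two rows agree on {AcctNo, Balance} but differ on Rep, so {AcctNo, Balance} → Rep does not hold.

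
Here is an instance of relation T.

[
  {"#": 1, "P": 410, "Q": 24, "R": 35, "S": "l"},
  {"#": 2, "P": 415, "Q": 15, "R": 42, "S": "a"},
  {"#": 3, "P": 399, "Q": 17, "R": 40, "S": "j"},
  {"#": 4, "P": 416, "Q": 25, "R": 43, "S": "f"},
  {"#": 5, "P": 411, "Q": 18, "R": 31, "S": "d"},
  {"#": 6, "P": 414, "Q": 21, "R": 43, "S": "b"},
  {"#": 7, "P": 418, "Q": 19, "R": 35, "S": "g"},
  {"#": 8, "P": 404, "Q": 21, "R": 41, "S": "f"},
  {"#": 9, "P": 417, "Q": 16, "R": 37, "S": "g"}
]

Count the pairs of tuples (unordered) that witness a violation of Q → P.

Q=21: violating pairs (6,8) — 1 pair.

1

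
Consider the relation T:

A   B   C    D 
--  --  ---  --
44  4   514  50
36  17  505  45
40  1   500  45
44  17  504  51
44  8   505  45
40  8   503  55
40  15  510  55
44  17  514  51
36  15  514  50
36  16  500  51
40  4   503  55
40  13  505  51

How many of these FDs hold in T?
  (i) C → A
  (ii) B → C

0

(i) C → A: C=514: 3 rows → A takes values {44, 36} — violation; C=505: 3 rows → A takes values {36, 44, 40} — violation; C=500: 2 rows → A takes values {40, 36} — violation — fails.
(ii) B → C: B=4: 2 rows → C takes values {514, 503} — violation; B=17: 3 rows → C takes values {505, 504, 514} — violation; B=8: 2 rows → C takes values {505, 503} — violation; B=15: 2 rows → C takes values {510, 514} — violation — fails.
None of the 2 dependencies hold.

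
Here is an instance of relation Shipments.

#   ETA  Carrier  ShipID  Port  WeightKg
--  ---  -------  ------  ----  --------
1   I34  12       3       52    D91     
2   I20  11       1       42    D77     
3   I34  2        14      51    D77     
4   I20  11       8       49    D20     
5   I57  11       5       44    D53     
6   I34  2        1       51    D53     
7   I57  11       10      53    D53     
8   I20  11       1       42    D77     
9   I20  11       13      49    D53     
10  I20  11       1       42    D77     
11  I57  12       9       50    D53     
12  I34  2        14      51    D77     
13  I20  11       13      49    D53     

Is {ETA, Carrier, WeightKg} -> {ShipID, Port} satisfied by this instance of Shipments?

No

(ETA=I34, Carrier=12, WeightKg=D91): row 1 → {ShipID,Port} = (3, 52) ✓
(ETA=I20, Carrier=11, WeightKg=D77): rows 2, 8, 10 → {ShipID,Port} = (1, 42), (1, 42), (1, 42) ✓
(ETA=I34, Carrier=2, WeightKg=D77): rows 3, 12 → {ShipID,Port} = (14, 51), (14, 51) ✓
(ETA=I20, Carrier=11, WeightKg=D20): row 4 → {ShipID,Port} = (8, 49) ✓
(ETA=I57, Carrier=11, WeightKg=D53): rows 5, 7 → {ShipID,Port} takes values {(5, 44), (10, 53)} — violation
(ETA=I34, Carrier=2, WeightKg=D53): row 6 → {ShipID,Port} = (1, 51) ✓
(ETA=I20, Carrier=11, WeightKg=D53): rows 9, 13 → {ShipID,Port} = (13, 49), (13, 49) ✓
(ETA=I57, Carrier=12, WeightKg=D53): row 11 → {ShipID,Port} = (9, 50) ✓
Two rows agree on {ETA, Carrier, WeightKg} but differ on {ShipID, Port}, so {ETA, Carrier, WeightKg} -> {ShipID, Port} does not hold.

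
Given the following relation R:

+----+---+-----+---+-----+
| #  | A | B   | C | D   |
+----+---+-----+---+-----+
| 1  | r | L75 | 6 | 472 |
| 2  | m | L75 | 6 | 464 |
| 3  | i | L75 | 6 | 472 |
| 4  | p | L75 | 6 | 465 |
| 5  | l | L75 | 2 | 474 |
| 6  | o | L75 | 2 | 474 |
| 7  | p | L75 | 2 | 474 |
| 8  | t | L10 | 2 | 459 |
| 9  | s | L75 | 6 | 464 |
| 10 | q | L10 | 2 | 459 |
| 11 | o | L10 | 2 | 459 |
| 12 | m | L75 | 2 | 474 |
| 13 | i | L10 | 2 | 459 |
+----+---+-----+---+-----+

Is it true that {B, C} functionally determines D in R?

(B=L75, C=6): rows 1, 2, 3, 4, 9 → D takes values {472, 464, 465} — violation
(B=L75, C=2): rows 5, 6, 7, 12 → D = 474, 474, 474, 474 ✓
(B=L10, C=2): rows 8, 10, 11, 13 → D = 459, 459, 459, 459 ✓
Two rows agree on {B, C} but differ on D, so {B, C} → D does not hold.

No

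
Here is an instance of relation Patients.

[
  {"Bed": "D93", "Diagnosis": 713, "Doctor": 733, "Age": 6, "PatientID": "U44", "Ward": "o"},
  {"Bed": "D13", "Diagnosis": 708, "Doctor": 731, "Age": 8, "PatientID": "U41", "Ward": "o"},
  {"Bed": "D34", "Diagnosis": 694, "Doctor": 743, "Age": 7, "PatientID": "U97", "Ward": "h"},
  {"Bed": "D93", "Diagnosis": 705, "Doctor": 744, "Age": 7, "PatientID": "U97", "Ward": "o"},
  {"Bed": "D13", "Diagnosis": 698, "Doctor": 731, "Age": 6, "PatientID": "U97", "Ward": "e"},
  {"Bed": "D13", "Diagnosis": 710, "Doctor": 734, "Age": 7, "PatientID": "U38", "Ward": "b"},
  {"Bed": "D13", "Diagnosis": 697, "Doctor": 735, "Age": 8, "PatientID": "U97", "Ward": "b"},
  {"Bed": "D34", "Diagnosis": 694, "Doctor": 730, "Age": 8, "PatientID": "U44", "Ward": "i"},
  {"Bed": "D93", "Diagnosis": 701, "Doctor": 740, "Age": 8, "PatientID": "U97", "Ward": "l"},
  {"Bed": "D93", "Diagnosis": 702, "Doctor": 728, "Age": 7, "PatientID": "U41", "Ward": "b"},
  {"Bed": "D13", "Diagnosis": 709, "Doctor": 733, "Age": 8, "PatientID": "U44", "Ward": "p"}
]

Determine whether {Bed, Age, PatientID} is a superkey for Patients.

All 11 rows have distinct {Bed, Age, PatientID} values, so {Bed, Age, PatientID} → (all attributes) holds and {Bed, Age, PatientID} is a superkey.

Yes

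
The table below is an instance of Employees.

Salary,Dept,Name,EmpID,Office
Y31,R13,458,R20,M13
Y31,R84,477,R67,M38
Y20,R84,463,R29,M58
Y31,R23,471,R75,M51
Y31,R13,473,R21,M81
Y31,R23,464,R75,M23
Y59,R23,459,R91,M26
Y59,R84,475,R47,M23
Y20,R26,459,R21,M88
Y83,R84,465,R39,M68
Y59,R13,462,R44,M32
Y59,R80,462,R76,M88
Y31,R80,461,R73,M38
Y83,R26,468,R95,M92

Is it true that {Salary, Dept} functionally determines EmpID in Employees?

No

(Salary=Y31, Dept=R13): 2 rows → EmpID takes values {R20, R21} — violation
(Salary=Y31, Dept=R84): 1 row → EmpID = R67 ✓
(Salary=Y20, Dept=R84): 1 row → EmpID = R29 ✓
(Salary=Y31, Dept=R23): 2 rows → EmpID = R75, R75 ✓
(Salary=Y59, Dept=R23): 1 row → EmpID = R91 ✓
(Salary=Y59, Dept=R84): 1 row → EmpID = R47 ✓
(Salary=Y20, Dept=R26): 1 row → EmpID = R21 ✓
(Salary=Y83, Dept=R84): 1 row → EmpID = R39 ✓
(Salary=Y59, Dept=R13): 1 row → EmpID = R44 ✓
(Salary=Y59, Dept=R80): 1 row → EmpID = R76 ✓
(Salary=Y31, Dept=R80): 1 row → EmpID = R73 ✓
(Salary=Y83, Dept=R26): 1 row → EmpID = R95 ✓
Two rows agree on {Salary, Dept} but differ on EmpID, so {Salary, Dept} → EmpID does not hold.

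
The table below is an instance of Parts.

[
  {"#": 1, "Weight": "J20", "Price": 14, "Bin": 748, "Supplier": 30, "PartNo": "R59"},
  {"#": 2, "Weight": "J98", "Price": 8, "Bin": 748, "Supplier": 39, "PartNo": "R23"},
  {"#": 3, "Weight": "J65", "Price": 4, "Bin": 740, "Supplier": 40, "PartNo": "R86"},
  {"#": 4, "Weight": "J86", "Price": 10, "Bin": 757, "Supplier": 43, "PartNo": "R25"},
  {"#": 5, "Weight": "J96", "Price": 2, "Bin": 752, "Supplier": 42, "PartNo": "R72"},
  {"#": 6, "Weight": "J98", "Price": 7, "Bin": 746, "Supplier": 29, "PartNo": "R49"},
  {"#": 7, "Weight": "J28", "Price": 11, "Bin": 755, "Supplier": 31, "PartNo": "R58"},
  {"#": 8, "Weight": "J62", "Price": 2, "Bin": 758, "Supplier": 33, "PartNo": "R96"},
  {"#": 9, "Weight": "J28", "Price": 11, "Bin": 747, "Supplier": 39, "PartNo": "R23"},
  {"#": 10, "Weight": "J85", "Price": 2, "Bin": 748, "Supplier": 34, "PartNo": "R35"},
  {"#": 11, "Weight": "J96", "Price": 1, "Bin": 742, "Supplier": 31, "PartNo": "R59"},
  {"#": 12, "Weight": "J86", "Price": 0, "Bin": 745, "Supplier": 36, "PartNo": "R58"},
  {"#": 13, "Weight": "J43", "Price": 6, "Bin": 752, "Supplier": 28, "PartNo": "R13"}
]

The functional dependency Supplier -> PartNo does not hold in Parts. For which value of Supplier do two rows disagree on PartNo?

31

Supplier=30: row 1 → PartNo = R59 ✓
Supplier=39: rows 2, 9 → PartNo = R23, R23 ✓
Supplier=40: row 3 → PartNo = R86 ✓
Supplier=43: row 4 → PartNo = R25 ✓
Supplier=42: row 5 → PartNo = R72 ✓
Supplier=29: row 6 → PartNo = R49 ✓
Supplier=31: rows 7, 11 → PartNo takes values {R58, R59} — violation
Supplier=33: row 8 → PartNo = R96 ✓
Supplier=34: row 10 → PartNo = R35 ✓
Supplier=36: row 12 → PartNo = R58 ✓
Supplier=28: row 13 → PartNo = R13 ✓
The only Supplier value with inconsistent PartNo is Supplier=31.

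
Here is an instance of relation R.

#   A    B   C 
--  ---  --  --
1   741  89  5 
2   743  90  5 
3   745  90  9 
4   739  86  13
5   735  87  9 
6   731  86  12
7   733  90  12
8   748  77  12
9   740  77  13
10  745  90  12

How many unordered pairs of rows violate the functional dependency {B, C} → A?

(B=90, C=12): violating pairs (7,10) — 1 pair.

1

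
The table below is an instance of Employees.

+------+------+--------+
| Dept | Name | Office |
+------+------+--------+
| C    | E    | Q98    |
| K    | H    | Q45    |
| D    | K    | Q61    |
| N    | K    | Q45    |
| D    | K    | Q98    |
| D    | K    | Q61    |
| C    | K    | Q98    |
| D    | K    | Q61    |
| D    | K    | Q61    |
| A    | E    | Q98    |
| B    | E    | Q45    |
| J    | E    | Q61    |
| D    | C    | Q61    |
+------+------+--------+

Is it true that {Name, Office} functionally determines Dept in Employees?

No

(Name=E, Office=Q98): 2 rows → Dept takes values {C, A} — violation
(Name=H, Office=Q45): 1 row → Dept = K ✓
(Name=K, Office=Q61): 4 rows → Dept = D, D, D, D ✓
(Name=K, Office=Q45): 1 row → Dept = N ✓
(Name=K, Office=Q98): 2 rows → Dept takes values {D, C} — violation
(Name=E, Office=Q45): 1 row → Dept = B ✓
(Name=E, Office=Q61): 1 row → Dept = J ✓
(Name=C, Office=Q61): 1 row → Dept = D ✓
Two rows agree on {Name, Office} but differ on Dept, so {Name, Office} → Dept does not hold.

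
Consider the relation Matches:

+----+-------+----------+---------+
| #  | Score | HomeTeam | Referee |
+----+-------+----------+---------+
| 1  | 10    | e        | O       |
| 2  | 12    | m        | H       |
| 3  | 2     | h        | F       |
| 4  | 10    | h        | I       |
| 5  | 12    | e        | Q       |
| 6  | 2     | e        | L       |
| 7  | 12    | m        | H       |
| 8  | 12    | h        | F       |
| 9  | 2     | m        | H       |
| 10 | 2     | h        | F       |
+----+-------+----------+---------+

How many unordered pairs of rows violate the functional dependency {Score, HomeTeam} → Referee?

0

(Score=12, HomeTeam=m): all 2 rows agree on Referee — 0 pairs.
(Score=2, HomeTeam=h): all 2 rows agree on Referee — 0 pairs.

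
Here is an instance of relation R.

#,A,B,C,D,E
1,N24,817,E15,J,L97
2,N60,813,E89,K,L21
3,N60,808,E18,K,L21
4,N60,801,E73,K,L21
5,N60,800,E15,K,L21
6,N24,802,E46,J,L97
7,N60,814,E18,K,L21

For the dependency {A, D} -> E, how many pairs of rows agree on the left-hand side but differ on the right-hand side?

0

(A=N24, D=J): all 2 rows agree on E — 0 pairs.
(A=N60, D=K): all 5 rows agree on E — 0 pairs.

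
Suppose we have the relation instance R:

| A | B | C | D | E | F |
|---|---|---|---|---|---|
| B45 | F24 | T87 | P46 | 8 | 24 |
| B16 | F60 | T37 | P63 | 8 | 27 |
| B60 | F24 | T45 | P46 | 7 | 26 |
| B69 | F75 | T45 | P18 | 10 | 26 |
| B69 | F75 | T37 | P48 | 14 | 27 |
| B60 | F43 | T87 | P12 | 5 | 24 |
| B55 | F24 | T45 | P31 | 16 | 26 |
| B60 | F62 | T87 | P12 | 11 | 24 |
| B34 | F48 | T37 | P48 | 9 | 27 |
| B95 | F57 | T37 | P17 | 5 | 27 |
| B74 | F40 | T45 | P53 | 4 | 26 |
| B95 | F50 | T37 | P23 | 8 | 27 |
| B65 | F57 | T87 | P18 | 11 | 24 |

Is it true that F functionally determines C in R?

Yes

F=24: 4 rows → C = T87, T87, T87, T87 ✓
F=27: 5 rows → C = T37, T37, T37, T37, T37 ✓
F=26: 4 rows → C = T45, T45, T45, T45 ✓
Every F value is associated with a single C value, so F → C holds.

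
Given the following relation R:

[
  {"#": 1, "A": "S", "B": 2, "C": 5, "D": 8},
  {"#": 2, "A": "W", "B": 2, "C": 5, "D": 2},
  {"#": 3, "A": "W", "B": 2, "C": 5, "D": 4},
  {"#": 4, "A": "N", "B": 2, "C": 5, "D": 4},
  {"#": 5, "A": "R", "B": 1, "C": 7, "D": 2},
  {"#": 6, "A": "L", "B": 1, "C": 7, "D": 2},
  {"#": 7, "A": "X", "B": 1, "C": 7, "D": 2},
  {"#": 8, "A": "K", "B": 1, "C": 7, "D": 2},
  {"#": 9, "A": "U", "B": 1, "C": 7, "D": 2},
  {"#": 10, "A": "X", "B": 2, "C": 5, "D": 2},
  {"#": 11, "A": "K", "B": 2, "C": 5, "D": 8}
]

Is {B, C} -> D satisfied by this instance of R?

(B=2, C=5): rows 1, 2, 3, 4, 10, 11 → D takes values {8, 2, 4} — violation
(B=1, C=7): rows 5, 6, 7, 8, 9 → D = 2, 2, 2, 2, 2 ✓
Two rows agree on {B, C} but differ on D, so {B, C} -> D does not hold.

No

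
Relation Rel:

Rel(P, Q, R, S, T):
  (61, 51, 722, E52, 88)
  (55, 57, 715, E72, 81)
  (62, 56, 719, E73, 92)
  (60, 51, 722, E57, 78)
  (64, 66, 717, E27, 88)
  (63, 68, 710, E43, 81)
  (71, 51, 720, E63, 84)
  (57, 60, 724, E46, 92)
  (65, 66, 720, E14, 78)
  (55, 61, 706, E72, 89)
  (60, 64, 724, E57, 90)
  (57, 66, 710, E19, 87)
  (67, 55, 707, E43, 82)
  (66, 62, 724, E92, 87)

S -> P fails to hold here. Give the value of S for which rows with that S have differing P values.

E43

S=E52: 1 row → P = 61 ✓
S=E72: 2 rows → P = 55, 55 ✓
S=E73: 1 row → P = 62 ✓
S=E57: 2 rows → P = 60, 60 ✓
S=E27: 1 row → P = 64 ✓
S=E43: 2 rows → P takes values {63, 67} — violation
S=E63: 1 row → P = 71 ✓
S=E46: 1 row → P = 57 ✓
S=E14: 1 row → P = 65 ✓
S=E19: 1 row → P = 57 ✓
S=E92: 1 row → P = 66 ✓
The only S value with inconsistent P is S=E43.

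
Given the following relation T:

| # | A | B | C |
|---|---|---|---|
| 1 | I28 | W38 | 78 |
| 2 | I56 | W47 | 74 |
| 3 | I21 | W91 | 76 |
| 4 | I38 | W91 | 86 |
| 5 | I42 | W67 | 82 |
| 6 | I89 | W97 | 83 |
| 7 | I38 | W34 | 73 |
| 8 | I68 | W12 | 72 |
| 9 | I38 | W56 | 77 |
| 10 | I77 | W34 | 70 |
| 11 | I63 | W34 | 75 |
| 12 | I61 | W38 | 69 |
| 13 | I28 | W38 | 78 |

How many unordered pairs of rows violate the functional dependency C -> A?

C=78: all 2 rows agree on A — 0 pairs.

0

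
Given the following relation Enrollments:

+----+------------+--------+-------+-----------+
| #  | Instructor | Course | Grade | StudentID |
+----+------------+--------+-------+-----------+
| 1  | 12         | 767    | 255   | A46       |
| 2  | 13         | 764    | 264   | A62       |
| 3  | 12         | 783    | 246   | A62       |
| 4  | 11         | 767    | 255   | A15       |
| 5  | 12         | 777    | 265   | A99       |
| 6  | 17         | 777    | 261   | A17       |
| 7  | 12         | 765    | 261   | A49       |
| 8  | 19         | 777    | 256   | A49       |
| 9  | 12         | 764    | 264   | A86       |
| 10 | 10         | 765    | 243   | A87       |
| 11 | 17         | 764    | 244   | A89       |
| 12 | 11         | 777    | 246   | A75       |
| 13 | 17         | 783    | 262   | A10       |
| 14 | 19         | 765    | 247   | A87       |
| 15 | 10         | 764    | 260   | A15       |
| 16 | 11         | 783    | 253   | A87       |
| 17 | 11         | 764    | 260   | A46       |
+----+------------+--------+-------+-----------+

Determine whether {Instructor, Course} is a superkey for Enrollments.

All 17 rows have distinct {Instructor, Course} values, so {Instructor, Course} → (all attributes) holds and {Instructor, Course} is a superkey.

Yes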